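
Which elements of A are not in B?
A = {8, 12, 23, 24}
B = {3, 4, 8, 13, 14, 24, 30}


A \ B = elements in A but not in B
A = {8, 12, 23, 24}
B = {3, 4, 8, 13, 14, 24, 30}
Remove from A any elements in B
A \ B = {12, 23}

A \ B = {12, 23}


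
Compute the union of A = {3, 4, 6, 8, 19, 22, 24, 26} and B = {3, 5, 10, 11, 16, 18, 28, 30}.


A ∪ B = all elements in A or B (or both)
A = {3, 4, 6, 8, 19, 22, 24, 26}
B = {3, 5, 10, 11, 16, 18, 28, 30}
A ∪ B = {3, 4, 5, 6, 8, 10, 11, 16, 18, 19, 22, 24, 26, 28, 30}

A ∪ B = {3, 4, 5, 6, 8, 10, 11, 16, 18, 19, 22, 24, 26, 28, 30}


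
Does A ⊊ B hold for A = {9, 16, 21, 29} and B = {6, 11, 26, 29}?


A ⊂ B requires: A ⊆ B AND A ≠ B.
A ⊆ B? No
A ⊄ B, so A is not a proper subset.

No, A is not a proper subset of B


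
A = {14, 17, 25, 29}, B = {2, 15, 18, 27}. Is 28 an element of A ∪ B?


A = {14, 17, 25, 29}, B = {2, 15, 18, 27}
A ∪ B = all elements in A or B
A ∪ B = {2, 14, 15, 17, 18, 25, 27, 29}
Checking if 28 ∈ A ∪ B
28 is not in A ∪ B → False

28 ∉ A ∪ B


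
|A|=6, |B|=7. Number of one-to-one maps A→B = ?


An injection sends each of |A| = 6 inputs to a distinct output in B.
# injections = |B|·(|B|-1)·…·(|B|-|A|+1) = 7! / (7 - 6)!
= 7 × 6 × 5 × 4 × 3 × 2
= 5040

Number of injections = 5040


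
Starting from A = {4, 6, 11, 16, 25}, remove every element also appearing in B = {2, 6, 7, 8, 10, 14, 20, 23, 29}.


A \ B = elements in A but not in B
A = {4, 6, 11, 16, 25}
B = {2, 6, 7, 8, 10, 14, 20, 23, 29}
Remove from A any elements in B
A \ B = {4, 11, 16, 25}

A \ B = {4, 11, 16, 25}


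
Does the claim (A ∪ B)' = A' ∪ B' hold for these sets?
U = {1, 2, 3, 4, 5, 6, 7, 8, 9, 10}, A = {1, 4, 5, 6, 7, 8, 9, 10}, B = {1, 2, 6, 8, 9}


LHS: A ∪ B = {1, 2, 4, 5, 6, 7, 8, 9, 10}
(A ∪ B)' = U \ (A ∪ B) = {3}
A' = {2, 3}, B' = {3, 4, 5, 7, 10}
Claimed RHS: A' ∪ B' = {2, 3, 4, 5, 7, 10}
Identity is INVALID: LHS = {3} but the RHS claimed here equals {2, 3, 4, 5, 7, 10}. The correct form is (A ∪ B)' = A' ∩ B'.

Identity is invalid: (A ∪ B)' = {3} but A' ∪ B' = {2, 3, 4, 5, 7, 10}. The correct De Morgan law is (A ∪ B)' = A' ∩ B'.


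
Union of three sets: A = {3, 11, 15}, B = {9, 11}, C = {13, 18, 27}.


A ∪ B = {3, 9, 11, 15}
(A ∪ B) ∪ C = {3, 9, 11, 13, 15, 18, 27}

A ∪ B ∪ C = {3, 9, 11, 13, 15, 18, 27}


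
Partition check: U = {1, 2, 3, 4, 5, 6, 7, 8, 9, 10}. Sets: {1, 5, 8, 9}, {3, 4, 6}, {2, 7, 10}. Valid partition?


A partition requires: (1) non-empty parts, (2) pairwise disjoint, (3) union = U
Parts: {1, 5, 8, 9}, {3, 4, 6}, {2, 7, 10}
Union of parts: {1, 2, 3, 4, 5, 6, 7, 8, 9, 10}
U = {1, 2, 3, 4, 5, 6, 7, 8, 9, 10}
All non-empty? True
Pairwise disjoint? True
Covers U? True

Yes, valid partition


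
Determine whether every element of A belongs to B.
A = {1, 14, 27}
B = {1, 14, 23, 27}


A ⊆ B means every element of A is in B.
All elements of A are in B.
So A ⊆ B.

Yes, A ⊆ B


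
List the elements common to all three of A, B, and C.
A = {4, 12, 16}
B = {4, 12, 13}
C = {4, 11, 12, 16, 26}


A ∩ B = {4, 12}
(A ∩ B) ∩ C = {4, 12}

A ∩ B ∩ C = {4, 12}


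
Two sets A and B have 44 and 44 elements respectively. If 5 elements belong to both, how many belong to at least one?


|A ∪ B| = |A| + |B| - |A ∩ B|
= 44 + 44 - 5
= 83

|A ∪ B| = 83


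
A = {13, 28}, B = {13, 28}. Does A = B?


Two sets are equal iff they have exactly the same elements.
A = {13, 28}
B = {13, 28}
Same elements → A = B

Yes, A = B


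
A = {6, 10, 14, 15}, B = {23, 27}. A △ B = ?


A △ B = (A \ B) ∪ (B \ A) = elements in exactly one of A or B
A \ B = {6, 10, 14, 15}
B \ A = {23, 27}
A △ B = {6, 10, 14, 15, 23, 27}

A △ B = {6, 10, 14, 15, 23, 27}


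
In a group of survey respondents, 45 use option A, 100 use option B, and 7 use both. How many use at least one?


|A ∪ B| = |A| + |B| - |A ∩ B|
= 45 + 100 - 7
= 138

|A ∪ B| = 138


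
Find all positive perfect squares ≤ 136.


Checking each candidate:
Condition: positive perfect squares ≤ 136
Result = {1, 4, 9, 16, 25, 36, 49, 64, 81, 100, 121}

{1, 4, 9, 16, 25, 36, 49, 64, 81, 100, 121}


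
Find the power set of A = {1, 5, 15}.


|A| = 3, so |P(A)| = 2^3 = 8
Enumerate subsets by cardinality (0 to 3):
∅, {1}, {5}, {15}, {1, 5}, {1, 15}, {5, 15}, {1, 5, 15}

P(A) has 8 subsets: ∅, {1}, {5}, {15}, {1, 5}, {1, 15}, {5, 15}, {1, 5, 15}


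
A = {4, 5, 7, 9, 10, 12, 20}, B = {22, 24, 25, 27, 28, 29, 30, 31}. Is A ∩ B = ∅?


Disjoint means A ∩ B = ∅.
A ∩ B = ∅
A ∩ B = ∅, so A and B are disjoint.

Yes, A and B are disjoint


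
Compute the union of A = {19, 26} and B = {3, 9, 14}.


A ∪ B = all elements in A or B (or both)
A = {19, 26}
B = {3, 9, 14}
A ∪ B = {3, 9, 14, 19, 26}

A ∪ B = {3, 9, 14, 19, 26}


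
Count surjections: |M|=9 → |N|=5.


n = |M| = 9, k = |N| = 5. Surjections via inclusion-exclusion:
S(n,k) = Σ(-1)^i × C(k,i) × (k-i)^n, i=0 to k
i=0: (-1)^0×C(5,0)×5^9 = 1953125
i=1: (-1)^1×C(5,1)×4^9 = -1310720
i=2: (-1)^2×C(5,2)×3^9 = 196830
i=3: (-1)^3×C(5,3)×2^9 = -5120
i=4: (-1)^4×C(5,4)×1^9 = 5
i=5: (-1)^5×C(5,5)×0^9 = 0
Total = 834120

Number of surjections = 834120


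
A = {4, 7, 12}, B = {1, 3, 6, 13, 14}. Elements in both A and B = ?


A = {4, 7, 12}
B = {1, 3, 6, 13, 14}
Region: in both A and B
Elements: ∅

Elements in both A and B: ∅


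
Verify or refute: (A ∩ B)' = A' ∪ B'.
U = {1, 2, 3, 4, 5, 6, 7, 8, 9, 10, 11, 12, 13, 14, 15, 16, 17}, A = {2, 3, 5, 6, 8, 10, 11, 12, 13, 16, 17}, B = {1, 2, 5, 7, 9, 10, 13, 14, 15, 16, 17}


LHS: A ∩ B = {2, 5, 10, 13, 16, 17}
(A ∩ B)' = U \ (A ∩ B) = {1, 3, 4, 6, 7, 8, 9, 11, 12, 14, 15}
A' = {1, 4, 7, 9, 14, 15}, B' = {3, 4, 6, 8, 11, 12}
Claimed RHS: A' ∪ B' = {1, 3, 4, 6, 7, 8, 9, 11, 12, 14, 15}
Identity is VALID: LHS = RHS = {1, 3, 4, 6, 7, 8, 9, 11, 12, 14, 15} ✓

Identity is valid. (A ∩ B)' = A' ∪ B' = {1, 3, 4, 6, 7, 8, 9, 11, 12, 14, 15}


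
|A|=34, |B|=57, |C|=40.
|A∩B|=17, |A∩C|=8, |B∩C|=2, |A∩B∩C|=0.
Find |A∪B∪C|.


|A∪B∪C| = |A|+|B|+|C| - |A∩B|-|A∩C|-|B∩C| + |A∩B∩C|
= 34+57+40 - 17-8-2 + 0
= 131 - 27 + 0
= 104

|A ∪ B ∪ C| = 104


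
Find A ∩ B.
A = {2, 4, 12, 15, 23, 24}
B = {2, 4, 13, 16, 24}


A ∩ B = elements in both A and B
A = {2, 4, 12, 15, 23, 24}
B = {2, 4, 13, 16, 24}
A ∩ B = {2, 4, 24}

A ∩ B = {2, 4, 24}


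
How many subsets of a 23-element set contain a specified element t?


Subsets of A containing t correspond to subsets of A \ {t}, which has 22 elements.
Count = 2^(n-1) = 2^22
= 4194304

Number of subsets containing t = 4194304


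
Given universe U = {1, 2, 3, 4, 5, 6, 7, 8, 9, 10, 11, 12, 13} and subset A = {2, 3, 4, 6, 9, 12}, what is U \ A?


Aᶜ = U \ A = elements in U but not in A
U = {1, 2, 3, 4, 5, 6, 7, 8, 9, 10, 11, 12, 13}
A = {2, 3, 4, 6, 9, 12}
Aᶜ = {1, 5, 7, 8, 10, 11, 13}

Aᶜ = {1, 5, 7, 8, 10, 11, 13}


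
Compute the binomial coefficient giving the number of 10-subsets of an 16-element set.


C(n,k) = n! / (k!(n-k)!)
C(16,10) = 16! / (10!6!)
= 8008

C(16,10) = 8008


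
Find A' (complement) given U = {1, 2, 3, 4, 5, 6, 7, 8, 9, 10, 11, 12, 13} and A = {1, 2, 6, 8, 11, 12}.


Aᶜ = U \ A = elements in U but not in A
U = {1, 2, 3, 4, 5, 6, 7, 8, 9, 10, 11, 12, 13}
A = {1, 2, 6, 8, 11, 12}
Aᶜ = {3, 4, 5, 7, 9, 10, 13}

Aᶜ = {3, 4, 5, 7, 9, 10, 13}


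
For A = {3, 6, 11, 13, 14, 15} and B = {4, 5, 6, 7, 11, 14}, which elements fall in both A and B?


A = {3, 6, 11, 13, 14, 15}
B = {4, 5, 6, 7, 11, 14}
Region: in both A and B
Elements: {6, 11, 14}

Elements in both A and B: {6, 11, 14}


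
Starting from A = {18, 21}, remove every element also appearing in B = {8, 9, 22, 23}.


A \ B = elements in A but not in B
A = {18, 21}
B = {8, 9, 22, 23}
Remove from A any elements in B
A \ B = {18, 21}

A \ B = {18, 21}


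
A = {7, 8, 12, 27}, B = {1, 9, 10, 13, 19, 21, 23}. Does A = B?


Two sets are equal iff they have exactly the same elements.
A = {7, 8, 12, 27}
B = {1, 9, 10, 13, 19, 21, 23}
Differences: {1, 7, 8, 9, 10, 12, 13, 19, 21, 23, 27}
A ≠ B

No, A ≠ B


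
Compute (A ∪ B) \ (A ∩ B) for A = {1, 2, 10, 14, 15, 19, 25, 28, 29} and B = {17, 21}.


A △ B = (A \ B) ∪ (B \ A) = elements in exactly one of A or B
A \ B = {1, 2, 10, 14, 15, 19, 25, 28, 29}
B \ A = {17, 21}
A △ B = {1, 2, 10, 14, 15, 17, 19, 21, 25, 28, 29}

A △ B = {1, 2, 10, 14, 15, 17, 19, 21, 25, 28, 29}


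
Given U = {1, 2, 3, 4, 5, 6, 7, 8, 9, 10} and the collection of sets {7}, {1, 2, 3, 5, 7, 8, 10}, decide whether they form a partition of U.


A partition requires: (1) non-empty parts, (2) pairwise disjoint, (3) union = U
Parts: {7}, {1, 2, 3, 5, 7, 8, 10}
Union of parts: {1, 2, 3, 5, 7, 8, 10}
U = {1, 2, 3, 4, 5, 6, 7, 8, 9, 10}
All non-empty? True
Pairwise disjoint? False
Covers U? False

No, not a valid partition


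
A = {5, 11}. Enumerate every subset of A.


|A| = 2, so |P(A)| = 2^2 = 4
Enumerate subsets by cardinality (0 to 2):
∅, {5}, {11}, {5, 11}

P(A) has 4 subsets: ∅, {5}, {11}, {5, 11}


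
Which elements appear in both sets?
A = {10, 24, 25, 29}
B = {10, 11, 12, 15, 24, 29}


A ∩ B = elements in both A and B
A = {10, 24, 25, 29}
B = {10, 11, 12, 15, 24, 29}
A ∩ B = {10, 24, 29}

A ∩ B = {10, 24, 29}


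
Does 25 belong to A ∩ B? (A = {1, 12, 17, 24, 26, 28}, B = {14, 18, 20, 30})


A = {1, 12, 17, 24, 26, 28}, B = {14, 18, 20, 30}
A ∩ B = elements in both A and B
A ∩ B = ∅
Checking if 25 ∈ A ∩ B
25 is not in A ∩ B → False

25 ∉ A ∩ B


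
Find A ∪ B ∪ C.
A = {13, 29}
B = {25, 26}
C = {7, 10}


A ∪ B = {13, 25, 26, 29}
(A ∪ B) ∪ C = {7, 10, 13, 25, 26, 29}

A ∪ B ∪ C = {7, 10, 13, 25, 26, 29}


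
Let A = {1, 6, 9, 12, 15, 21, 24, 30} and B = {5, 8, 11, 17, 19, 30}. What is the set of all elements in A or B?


A ∪ B = all elements in A or B (or both)
A = {1, 6, 9, 12, 15, 21, 24, 30}
B = {5, 8, 11, 17, 19, 30}
A ∪ B = {1, 5, 6, 8, 9, 11, 12, 15, 17, 19, 21, 24, 30}

A ∪ B = {1, 5, 6, 8, 9, 11, 12, 15, 17, 19, 21, 24, 30}


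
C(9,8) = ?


C(n,k) = n! / (k!(n-k)!)
C(9,8) = 9! / (8!1!)
= 9

C(9,8) = 9


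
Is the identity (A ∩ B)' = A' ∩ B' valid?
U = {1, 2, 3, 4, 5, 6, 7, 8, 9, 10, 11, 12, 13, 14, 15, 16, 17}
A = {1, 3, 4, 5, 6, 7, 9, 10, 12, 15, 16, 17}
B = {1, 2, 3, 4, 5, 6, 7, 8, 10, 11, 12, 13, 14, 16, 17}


LHS: A ∩ B = {1, 3, 4, 5, 6, 7, 10, 12, 16, 17}
(A ∩ B)' = U \ (A ∩ B) = {2, 8, 9, 11, 13, 14, 15}
A' = {2, 8, 11, 13, 14}, B' = {9, 15}
Claimed RHS: A' ∩ B' = ∅
Identity is INVALID: LHS = {2, 8, 9, 11, 13, 14, 15} but the RHS claimed here equals ∅. The correct form is (A ∩ B)' = A' ∪ B'.

Identity is invalid: (A ∩ B)' = {2, 8, 9, 11, 13, 14, 15} but A' ∩ B' = ∅. The correct De Morgan law is (A ∩ B)' = A' ∪ B'.


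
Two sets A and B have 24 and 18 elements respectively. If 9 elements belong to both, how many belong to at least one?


|A ∪ B| = |A| + |B| - |A ∩ B|
= 24 + 18 - 9
= 33

|A ∪ B| = 33


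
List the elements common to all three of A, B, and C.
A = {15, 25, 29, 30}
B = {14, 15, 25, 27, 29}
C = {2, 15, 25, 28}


A ∩ B = {15, 25, 29}
(A ∩ B) ∩ C = {15, 25}

A ∩ B ∩ C = {15, 25}


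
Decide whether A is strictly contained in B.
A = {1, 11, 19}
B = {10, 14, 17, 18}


A ⊂ B requires: A ⊆ B AND A ≠ B.
A ⊆ B? No
A ⊄ B, so A is not a proper subset.

No, A is not a proper subset of B


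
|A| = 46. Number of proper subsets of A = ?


Total subsets = 2^n = 2^46 = 70368744177664
Proper subsets exclude the set itself: 2^n - 1
= 70368744177664 - 1
= 70368744177663

Number of proper subsets = 70368744177663


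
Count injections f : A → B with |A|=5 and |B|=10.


An injection sends each of |A| = 5 inputs to a distinct output in B.
# injections = |B|·(|B|-1)·…·(|B|-|A|+1) = 10! / (10 - 5)!
= 10 × 9 × 8 × 7 × 6
= 30240

Number of injections = 30240


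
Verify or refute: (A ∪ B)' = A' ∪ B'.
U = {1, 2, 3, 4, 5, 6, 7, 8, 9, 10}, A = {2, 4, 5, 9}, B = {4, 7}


LHS: A ∪ B = {2, 4, 5, 7, 9}
(A ∪ B)' = U \ (A ∪ B) = {1, 3, 6, 8, 10}
A' = {1, 3, 6, 7, 8, 10}, B' = {1, 2, 3, 5, 6, 8, 9, 10}
Claimed RHS: A' ∪ B' = {1, 2, 3, 5, 6, 7, 8, 9, 10}
Identity is INVALID: LHS = {1, 3, 6, 8, 10} but the RHS claimed here equals {1, 2, 3, 5, 6, 7, 8, 9, 10}. The correct form is (A ∪ B)' = A' ∩ B'.

Identity is invalid: (A ∪ B)' = {1, 3, 6, 8, 10} but A' ∪ B' = {1, 2, 3, 5, 6, 7, 8, 9, 10}. The correct De Morgan law is (A ∪ B)' = A' ∩ B'.


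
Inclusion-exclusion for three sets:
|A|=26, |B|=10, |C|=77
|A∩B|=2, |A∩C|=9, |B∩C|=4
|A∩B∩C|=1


|A∪B∪C| = |A|+|B|+|C| - |A∩B|-|A∩C|-|B∩C| + |A∩B∩C|
= 26+10+77 - 2-9-4 + 1
= 113 - 15 + 1
= 99

|A ∪ B ∪ C| = 99


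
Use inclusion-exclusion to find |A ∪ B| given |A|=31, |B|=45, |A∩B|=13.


|A ∪ B| = |A| + |B| - |A ∩ B|
= 31 + 45 - 13
= 63

|A ∪ B| = 63


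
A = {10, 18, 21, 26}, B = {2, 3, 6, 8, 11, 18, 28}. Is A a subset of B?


A ⊆ B means every element of A is in B.
Elements in A not in B: {10, 21, 26}
So A ⊄ B.

No, A ⊄ B


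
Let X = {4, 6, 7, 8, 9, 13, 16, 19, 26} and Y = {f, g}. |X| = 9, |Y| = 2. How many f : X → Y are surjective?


n = |X| = 9, k = |Y| = 2. Surjections via inclusion-exclusion:
S(n,k) = Σ(-1)^i × C(k,i) × (k-i)^n, i=0 to k
i=0: (-1)^0×C(2,0)×2^9 = 512
i=1: (-1)^1×C(2,1)×1^9 = -2
i=2: (-1)^2×C(2,2)×0^9 = 0
Total = 510

Number of surjections = 510


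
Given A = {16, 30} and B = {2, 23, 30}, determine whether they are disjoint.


Disjoint means A ∩ B = ∅.
A ∩ B = {30}
A ∩ B ≠ ∅, so A and B are NOT disjoint.

No, A and B are not disjoint (A ∩ B = {30})


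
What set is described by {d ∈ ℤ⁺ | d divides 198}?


Checking each candidate:
Condition: positive divisors of 198
Result = {1, 2, 3, 6, 9, 11, 18, 22, 33, 66, 99, 198}

{1, 2, 3, 6, 9, 11, 18, 22, 33, 66, 99, 198}


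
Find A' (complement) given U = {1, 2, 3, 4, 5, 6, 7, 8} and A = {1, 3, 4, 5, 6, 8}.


Aᶜ = U \ A = elements in U but not in A
U = {1, 2, 3, 4, 5, 6, 7, 8}
A = {1, 3, 4, 5, 6, 8}
Aᶜ = {2, 7}

Aᶜ = {2, 7}


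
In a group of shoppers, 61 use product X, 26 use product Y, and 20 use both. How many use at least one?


|A ∪ B| = |A| + |B| - |A ∩ B|
= 61 + 26 - 20
= 67

|A ∪ B| = 67


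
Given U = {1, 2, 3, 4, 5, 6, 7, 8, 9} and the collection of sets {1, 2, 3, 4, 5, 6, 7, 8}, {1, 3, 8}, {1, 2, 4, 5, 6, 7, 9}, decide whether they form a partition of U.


A partition requires: (1) non-empty parts, (2) pairwise disjoint, (3) union = U
Parts: {1, 2, 3, 4, 5, 6, 7, 8}, {1, 3, 8}, {1, 2, 4, 5, 6, 7, 9}
Union of parts: {1, 2, 3, 4, 5, 6, 7, 8, 9}
U = {1, 2, 3, 4, 5, 6, 7, 8, 9}
All non-empty? True
Pairwise disjoint? False
Covers U? True

No, not a valid partition


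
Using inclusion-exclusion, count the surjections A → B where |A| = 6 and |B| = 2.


n = |A| = 6, k = |B| = 2. Surjections via inclusion-exclusion:
S(n,k) = Σ(-1)^i × C(k,i) × (k-i)^n, i=0 to k
i=0: (-1)^0×C(2,0)×2^6 = 64
i=1: (-1)^1×C(2,1)×1^6 = -2
i=2: (-1)^2×C(2,2)×0^6 = 0
Total = 62

Number of surjections = 62


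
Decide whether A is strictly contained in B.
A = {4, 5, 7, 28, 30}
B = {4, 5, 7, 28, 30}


A ⊂ B requires: A ⊆ B AND A ≠ B.
A ⊆ B? Yes
A = B? Yes
A = B, so A is not a PROPER subset.

No, A is not a proper subset of B


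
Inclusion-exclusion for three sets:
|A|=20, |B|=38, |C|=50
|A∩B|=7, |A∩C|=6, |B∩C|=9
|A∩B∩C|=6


|A∪B∪C| = |A|+|B|+|C| - |A∩B|-|A∩C|-|B∩C| + |A∩B∩C|
= 20+38+50 - 7-6-9 + 6
= 108 - 22 + 6
= 92

|A ∪ B ∪ C| = 92


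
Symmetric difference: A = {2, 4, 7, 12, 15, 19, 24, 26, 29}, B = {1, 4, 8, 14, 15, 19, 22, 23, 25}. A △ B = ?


A △ B = (A \ B) ∪ (B \ A) = elements in exactly one of A or B
A \ B = {2, 7, 12, 24, 26, 29}
B \ A = {1, 8, 14, 22, 23, 25}
A △ B = {1, 2, 7, 8, 12, 14, 22, 23, 24, 25, 26, 29}

A △ B = {1, 2, 7, 8, 12, 14, 22, 23, 24, 25, 26, 29}


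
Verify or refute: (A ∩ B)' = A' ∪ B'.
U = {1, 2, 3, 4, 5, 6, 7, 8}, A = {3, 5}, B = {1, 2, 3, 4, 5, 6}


LHS: A ∩ B = {3, 5}
(A ∩ B)' = U \ (A ∩ B) = {1, 2, 4, 6, 7, 8}
A' = {1, 2, 4, 6, 7, 8}, B' = {7, 8}
Claimed RHS: A' ∪ B' = {1, 2, 4, 6, 7, 8}
Identity is VALID: LHS = RHS = {1, 2, 4, 6, 7, 8} ✓

Identity is valid. (A ∩ B)' = A' ∪ B' = {1, 2, 4, 6, 7, 8}


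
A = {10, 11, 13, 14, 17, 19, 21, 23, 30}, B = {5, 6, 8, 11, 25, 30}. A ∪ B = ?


A ∪ B = all elements in A or B (or both)
A = {10, 11, 13, 14, 17, 19, 21, 23, 30}
B = {5, 6, 8, 11, 25, 30}
A ∪ B = {5, 6, 8, 10, 11, 13, 14, 17, 19, 21, 23, 25, 30}

A ∪ B = {5, 6, 8, 10, 11, 13, 14, 17, 19, 21, 23, 25, 30}


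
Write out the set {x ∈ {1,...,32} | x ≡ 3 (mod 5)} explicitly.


Checking each candidate:
Condition: x in {1,...,32} with x ≡ 3 (mod 5)
Result = {3, 8, 13, 18, 23, 28}

{3, 8, 13, 18, 23, 28}


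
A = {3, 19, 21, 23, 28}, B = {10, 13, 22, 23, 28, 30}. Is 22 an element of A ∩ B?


A = {3, 19, 21, 23, 28}, B = {10, 13, 22, 23, 28, 30}
A ∩ B = elements in both A and B
A ∩ B = {23, 28}
Checking if 22 ∈ A ∩ B
22 is not in A ∩ B → False

22 ∉ A ∩ B


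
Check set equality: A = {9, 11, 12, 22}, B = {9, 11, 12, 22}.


Two sets are equal iff they have exactly the same elements.
A = {9, 11, 12, 22}
B = {9, 11, 12, 22}
Same elements → A = B

Yes, A = B


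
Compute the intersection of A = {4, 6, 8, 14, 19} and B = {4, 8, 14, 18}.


A ∩ B = elements in both A and B
A = {4, 6, 8, 14, 19}
B = {4, 8, 14, 18}
A ∩ B = {4, 8, 14}

A ∩ B = {4, 8, 14}


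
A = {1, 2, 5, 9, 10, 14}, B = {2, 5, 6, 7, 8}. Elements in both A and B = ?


A = {1, 2, 5, 9, 10, 14}
B = {2, 5, 6, 7, 8}
Region: in both A and B
Elements: {2, 5}

Elements in both A and B: {2, 5}


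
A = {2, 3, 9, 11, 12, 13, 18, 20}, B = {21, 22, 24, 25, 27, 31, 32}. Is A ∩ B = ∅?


Disjoint means A ∩ B = ∅.
A ∩ B = ∅
A ∩ B = ∅, so A and B are disjoint.

Yes, A and B are disjoint


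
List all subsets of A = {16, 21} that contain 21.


A subset of A contains 21 iff the remaining 1 elements form any subset of A \ {21}.
Count: 2^(n-1) = 2^1 = 2
Subsets containing 21: {21}, {16, 21}

Subsets containing 21 (2 total): {21}, {16, 21}


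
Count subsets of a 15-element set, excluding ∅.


Total subsets = 2^n = 2^15 = 32768
Non-empty subsets exclude the empty set: 2^n - 1
= 32768 - 1
= 32767

Number of non-empty subsets = 32767


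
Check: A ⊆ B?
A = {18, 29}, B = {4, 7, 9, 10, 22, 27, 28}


A ⊆ B means every element of A is in B.
Elements in A not in B: {18, 29}
So A ⊄ B.

No, A ⊄ B


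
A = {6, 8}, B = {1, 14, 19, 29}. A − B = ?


A \ B = elements in A but not in B
A = {6, 8}
B = {1, 14, 19, 29}
Remove from A any elements in B
A \ B = {6, 8}

A \ B = {6, 8}


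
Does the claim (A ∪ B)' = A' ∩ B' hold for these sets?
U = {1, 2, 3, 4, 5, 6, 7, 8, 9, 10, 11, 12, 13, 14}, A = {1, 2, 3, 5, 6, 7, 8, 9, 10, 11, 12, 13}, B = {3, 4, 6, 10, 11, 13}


LHS: A ∪ B = {1, 2, 3, 4, 5, 6, 7, 8, 9, 10, 11, 12, 13}
(A ∪ B)' = U \ (A ∪ B) = {14}
A' = {4, 14}, B' = {1, 2, 5, 7, 8, 9, 12, 14}
Claimed RHS: A' ∩ B' = {14}
Identity is VALID: LHS = RHS = {14} ✓

Identity is valid. (A ∪ B)' = A' ∩ B' = {14}


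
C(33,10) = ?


C(n,k) = n! / (k!(n-k)!)
C(33,10) = 33! / (10!23!)
= 92561040

C(33,10) = 92561040


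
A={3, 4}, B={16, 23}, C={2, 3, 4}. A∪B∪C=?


A ∪ B = {3, 4, 16, 23}
(A ∪ B) ∪ C = {2, 3, 4, 16, 23}

A ∪ B ∪ C = {2, 3, 4, 16, 23}


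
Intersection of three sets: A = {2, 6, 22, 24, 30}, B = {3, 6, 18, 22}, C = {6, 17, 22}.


A ∩ B = {6, 22}
(A ∩ B) ∩ C = {6, 22}

A ∩ B ∩ C = {6, 22}


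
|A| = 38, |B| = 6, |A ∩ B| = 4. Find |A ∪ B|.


|A ∪ B| = |A| + |B| - |A ∩ B|
= 38 + 6 - 4
= 40

|A ∪ B| = 40


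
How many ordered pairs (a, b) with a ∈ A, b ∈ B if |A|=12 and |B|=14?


|A × B| = |A| × |B|
= 12 × 14
= 168

|A × B| = 168


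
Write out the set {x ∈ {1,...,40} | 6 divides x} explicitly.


Checking each candidate:
Condition: multiples of 6 in {1,...,40}
Result = {6, 12, 18, 24, 30, 36}

{6, 12, 18, 24, 30, 36}


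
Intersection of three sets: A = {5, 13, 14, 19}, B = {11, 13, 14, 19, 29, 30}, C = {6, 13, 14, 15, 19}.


A ∩ B = {13, 14, 19}
(A ∩ B) ∩ C = {13, 14, 19}

A ∩ B ∩ C = {13, 14, 19}


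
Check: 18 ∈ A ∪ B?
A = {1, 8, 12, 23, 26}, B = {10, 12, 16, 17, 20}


A = {1, 8, 12, 23, 26}, B = {10, 12, 16, 17, 20}
A ∪ B = all elements in A or B
A ∪ B = {1, 8, 10, 12, 16, 17, 20, 23, 26}
Checking if 18 ∈ A ∪ B
18 is not in A ∪ B → False

18 ∉ A ∪ B


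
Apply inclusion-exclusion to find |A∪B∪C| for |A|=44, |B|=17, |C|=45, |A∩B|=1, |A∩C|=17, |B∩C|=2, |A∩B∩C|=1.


|A∪B∪C| = |A|+|B|+|C| - |A∩B|-|A∩C|-|B∩C| + |A∩B∩C|
= 44+17+45 - 1-17-2 + 1
= 106 - 20 + 1
= 87

|A ∪ B ∪ C| = 87


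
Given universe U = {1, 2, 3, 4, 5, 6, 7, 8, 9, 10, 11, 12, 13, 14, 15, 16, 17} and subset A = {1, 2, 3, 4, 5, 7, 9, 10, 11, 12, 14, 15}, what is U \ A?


Aᶜ = U \ A = elements in U but not in A
U = {1, 2, 3, 4, 5, 6, 7, 8, 9, 10, 11, 12, 13, 14, 15, 16, 17}
A = {1, 2, 3, 4, 5, 7, 9, 10, 11, 12, 14, 15}
Aᶜ = {6, 8, 13, 16, 17}

Aᶜ = {6, 8, 13, 16, 17}


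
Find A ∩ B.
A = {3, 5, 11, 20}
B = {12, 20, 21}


A ∩ B = elements in both A and B
A = {3, 5, 11, 20}
B = {12, 20, 21}
A ∩ B = {20}

A ∩ B = {20}


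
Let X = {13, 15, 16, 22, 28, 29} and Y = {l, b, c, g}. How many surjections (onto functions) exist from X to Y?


n = |X| = 6, k = |Y| = 4. Surjections via inclusion-exclusion:
S(n,k) = Σ(-1)^i × C(k,i) × (k-i)^n, i=0 to k
i=0: (-1)^0×C(4,0)×4^6 = 4096
i=1: (-1)^1×C(4,1)×3^6 = -2916
i=2: (-1)^2×C(4,2)×2^6 = 384
i=3: (-1)^3×C(4,3)×1^6 = -4
i=4: (-1)^4×C(4,4)×0^6 = 0
Total = 1560

Number of surjections = 1560


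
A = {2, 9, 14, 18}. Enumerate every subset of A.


|A| = 4, so |P(A)| = 2^4 = 16
Enumerate subsets by cardinality (0 to 4):
∅, {2}, {9}, {14}, {18}, {2, 9}, {2, 14}, {2, 18}, {9, 14}, {9, 18}, {14, 18}, {2, 9, 14}, {2, 9, 18}, {2, 14, 18}, {9, 14, 18}, {2, 9, 14, 18}

P(A) has 16 subsets: ∅, {2}, {9}, {14}, {18}, {2, 9}, {2, 14}, {2, 18}, {9, 14}, {9, 18}, {14, 18}, {2, 9, 14}, {2, 9, 18}, {2, 14, 18}, {9, 14, 18}, {2, 9, 14, 18}


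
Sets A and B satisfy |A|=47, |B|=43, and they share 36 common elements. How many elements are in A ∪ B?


|A ∪ B| = |A| + |B| - |A ∩ B|
= 47 + 43 - 36
= 54

|A ∪ B| = 54


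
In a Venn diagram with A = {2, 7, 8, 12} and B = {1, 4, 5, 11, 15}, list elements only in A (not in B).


A = {2, 7, 8, 12}
B = {1, 4, 5, 11, 15}
Region: only in A (not in B)
Elements: {2, 7, 8, 12}

Elements only in A (not in B): {2, 7, 8, 12}


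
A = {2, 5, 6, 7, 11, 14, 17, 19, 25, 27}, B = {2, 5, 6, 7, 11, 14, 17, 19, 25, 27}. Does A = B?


Two sets are equal iff they have exactly the same elements.
A = {2, 5, 6, 7, 11, 14, 17, 19, 25, 27}
B = {2, 5, 6, 7, 11, 14, 17, 19, 25, 27}
Same elements → A = B

Yes, A = B


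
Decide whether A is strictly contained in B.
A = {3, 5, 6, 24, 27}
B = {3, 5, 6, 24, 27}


A ⊂ B requires: A ⊆ B AND A ≠ B.
A ⊆ B? Yes
A = B? Yes
A = B, so A is not a PROPER subset.

No, A is not a proper subset of B


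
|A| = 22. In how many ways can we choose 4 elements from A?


C(n,k) = n! / (k!(n-k)!)
C(22,4) = 22! / (4!18!)
= 7315

C(22,4) = 7315


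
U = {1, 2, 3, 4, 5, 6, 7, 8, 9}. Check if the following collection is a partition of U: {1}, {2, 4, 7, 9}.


A partition requires: (1) non-empty parts, (2) pairwise disjoint, (3) union = U
Parts: {1}, {2, 4, 7, 9}
Union of parts: {1, 2, 4, 7, 9}
U = {1, 2, 3, 4, 5, 6, 7, 8, 9}
All non-empty? True
Pairwise disjoint? True
Covers U? False

No, not a valid partition


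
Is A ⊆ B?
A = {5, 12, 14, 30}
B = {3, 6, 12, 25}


A ⊆ B means every element of A is in B.
Elements in A not in B: {5, 14, 30}
So A ⊄ B.

No, A ⊄ B


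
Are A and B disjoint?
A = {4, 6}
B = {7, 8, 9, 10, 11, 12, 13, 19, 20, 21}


Disjoint means A ∩ B = ∅.
A ∩ B = ∅
A ∩ B = ∅, so A and B are disjoint.

Yes, A and B are disjoint


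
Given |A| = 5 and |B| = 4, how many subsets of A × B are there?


A relation from A to B is any subset of A × B.
|A × B| = 5 × 4 = 20
# relations = 2^|A × B| = 2^20 = 1048576

Number of relations = 1048576


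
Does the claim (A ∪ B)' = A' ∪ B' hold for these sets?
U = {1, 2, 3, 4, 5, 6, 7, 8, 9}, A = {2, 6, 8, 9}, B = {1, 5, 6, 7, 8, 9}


LHS: A ∪ B = {1, 2, 5, 6, 7, 8, 9}
(A ∪ B)' = U \ (A ∪ B) = {3, 4}
A' = {1, 3, 4, 5, 7}, B' = {2, 3, 4}
Claimed RHS: A' ∪ B' = {1, 2, 3, 4, 5, 7}
Identity is INVALID: LHS = {3, 4} but the RHS claimed here equals {1, 2, 3, 4, 5, 7}. The correct form is (A ∪ B)' = A' ∩ B'.

Identity is invalid: (A ∪ B)' = {3, 4} but A' ∪ B' = {1, 2, 3, 4, 5, 7}. The correct De Morgan law is (A ∪ B)' = A' ∩ B'.


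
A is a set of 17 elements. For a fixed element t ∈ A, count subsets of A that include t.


Subsets of A containing t correspond to subsets of A \ {t}, which has 16 elements.
Count = 2^(n-1) = 2^16
= 65536

Number of subsets containing t = 65536


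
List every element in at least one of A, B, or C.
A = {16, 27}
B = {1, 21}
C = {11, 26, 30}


A ∪ B = {1, 16, 21, 27}
(A ∪ B) ∪ C = {1, 11, 16, 21, 26, 27, 30}

A ∪ B ∪ C = {1, 11, 16, 21, 26, 27, 30}


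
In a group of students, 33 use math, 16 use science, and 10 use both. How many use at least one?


|A ∪ B| = |A| + |B| - |A ∩ B|
= 33 + 16 - 10
= 39

|A ∪ B| = 39


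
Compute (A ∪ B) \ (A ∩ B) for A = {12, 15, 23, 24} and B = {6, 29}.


A △ B = (A \ B) ∪ (B \ A) = elements in exactly one of A or B
A \ B = {12, 15, 23, 24}
B \ A = {6, 29}
A △ B = {6, 12, 15, 23, 24, 29}

A △ B = {6, 12, 15, 23, 24, 29}


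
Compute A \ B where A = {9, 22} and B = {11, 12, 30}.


A \ B = elements in A but not in B
A = {9, 22}
B = {11, 12, 30}
Remove from A any elements in B
A \ B = {9, 22}

A \ B = {9, 22}


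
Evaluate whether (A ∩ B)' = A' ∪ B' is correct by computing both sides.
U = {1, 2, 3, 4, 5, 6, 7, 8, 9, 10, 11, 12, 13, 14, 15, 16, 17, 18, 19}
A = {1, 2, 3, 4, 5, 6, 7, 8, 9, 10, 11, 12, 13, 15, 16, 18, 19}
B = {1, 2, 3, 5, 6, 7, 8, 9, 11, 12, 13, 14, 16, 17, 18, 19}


LHS: A ∩ B = {1, 2, 3, 5, 6, 7, 8, 9, 11, 12, 13, 16, 18, 19}
(A ∩ B)' = U \ (A ∩ B) = {4, 10, 14, 15, 17}
A' = {14, 17}, B' = {4, 10, 15}
Claimed RHS: A' ∪ B' = {4, 10, 14, 15, 17}
Identity is VALID: LHS = RHS = {4, 10, 14, 15, 17} ✓

Identity is valid. (A ∩ B)' = A' ∪ B' = {4, 10, 14, 15, 17}


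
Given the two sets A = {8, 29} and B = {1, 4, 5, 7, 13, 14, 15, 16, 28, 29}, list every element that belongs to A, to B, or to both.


A ∪ B = all elements in A or B (or both)
A = {8, 29}
B = {1, 4, 5, 7, 13, 14, 15, 16, 28, 29}
A ∪ B = {1, 4, 5, 7, 8, 13, 14, 15, 16, 28, 29}

A ∪ B = {1, 4, 5, 7, 8, 13, 14, 15, 16, 28, 29}


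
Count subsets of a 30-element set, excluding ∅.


Total subsets = 2^n = 2^30 = 1073741824
Non-empty subsets exclude the empty set: 2^n - 1
= 1073741824 - 1
= 1073741823

Number of non-empty subsets = 1073741823


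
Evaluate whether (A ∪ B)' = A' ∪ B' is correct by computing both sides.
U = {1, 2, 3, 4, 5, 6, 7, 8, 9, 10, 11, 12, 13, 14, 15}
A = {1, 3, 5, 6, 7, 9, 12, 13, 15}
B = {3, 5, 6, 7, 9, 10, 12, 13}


LHS: A ∪ B = {1, 3, 5, 6, 7, 9, 10, 12, 13, 15}
(A ∪ B)' = U \ (A ∪ B) = {2, 4, 8, 11, 14}
A' = {2, 4, 8, 10, 11, 14}, B' = {1, 2, 4, 8, 11, 14, 15}
Claimed RHS: A' ∪ B' = {1, 2, 4, 8, 10, 11, 14, 15}
Identity is INVALID: LHS = {2, 4, 8, 11, 14} but the RHS claimed here equals {1, 2, 4, 8, 10, 11, 14, 15}. The correct form is (A ∪ B)' = A' ∩ B'.

Identity is invalid: (A ∪ B)' = {2, 4, 8, 11, 14} but A' ∪ B' = {1, 2, 4, 8, 10, 11, 14, 15}. The correct De Morgan law is (A ∪ B)' = A' ∩ B'.


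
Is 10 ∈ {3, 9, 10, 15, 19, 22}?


A = {3, 9, 10, 15, 19, 22}
Checking if 10 is in A
10 is in A → True

10 ∈ A


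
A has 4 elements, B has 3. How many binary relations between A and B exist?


A relation from A to B is any subset of A × B.
|A × B| = 4 × 3 = 12
# relations = 2^|A × B| = 2^12 = 4096

Number of relations = 4096


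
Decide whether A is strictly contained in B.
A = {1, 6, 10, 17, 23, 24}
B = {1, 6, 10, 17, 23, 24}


A ⊂ B requires: A ⊆ B AND A ≠ B.
A ⊆ B? Yes
A = B? Yes
A = B, so A is not a PROPER subset.

No, A is not a proper subset of B


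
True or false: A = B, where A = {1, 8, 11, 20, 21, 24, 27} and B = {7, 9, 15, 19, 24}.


Two sets are equal iff they have exactly the same elements.
A = {1, 8, 11, 20, 21, 24, 27}
B = {7, 9, 15, 19, 24}
Differences: {1, 7, 8, 9, 11, 15, 19, 20, 21, 27}
A ≠ B

No, A ≠ B


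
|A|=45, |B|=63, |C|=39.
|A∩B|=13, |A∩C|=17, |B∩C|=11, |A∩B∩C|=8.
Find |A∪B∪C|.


|A∪B∪C| = |A|+|B|+|C| - |A∩B|-|A∩C|-|B∩C| + |A∩B∩C|
= 45+63+39 - 13-17-11 + 8
= 147 - 41 + 8
= 114

|A ∪ B ∪ C| = 114


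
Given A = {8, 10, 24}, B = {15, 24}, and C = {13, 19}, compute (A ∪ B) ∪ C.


A ∪ B = {8, 10, 15, 24}
(A ∪ B) ∪ C = {8, 10, 13, 15, 19, 24}

A ∪ B ∪ C = {8, 10, 13, 15, 19, 24}


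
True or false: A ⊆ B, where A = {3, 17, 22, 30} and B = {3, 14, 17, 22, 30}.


A ⊆ B means every element of A is in B.
All elements of A are in B.
So A ⊆ B.

Yes, A ⊆ B


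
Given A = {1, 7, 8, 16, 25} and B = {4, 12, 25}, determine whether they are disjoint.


Disjoint means A ∩ B = ∅.
A ∩ B = {25}
A ∩ B ≠ ∅, so A and B are NOT disjoint.

No, A and B are not disjoint (A ∩ B = {25})


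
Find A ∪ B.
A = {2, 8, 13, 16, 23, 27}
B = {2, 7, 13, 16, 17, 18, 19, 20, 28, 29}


A ∪ B = all elements in A or B (or both)
A = {2, 8, 13, 16, 23, 27}
B = {2, 7, 13, 16, 17, 18, 19, 20, 28, 29}
A ∪ B = {2, 7, 8, 13, 16, 17, 18, 19, 20, 23, 27, 28, 29}

A ∪ B = {2, 7, 8, 13, 16, 17, 18, 19, 20, 23, 27, 28, 29}


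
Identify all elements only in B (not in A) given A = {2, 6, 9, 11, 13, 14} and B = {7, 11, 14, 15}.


A = {2, 6, 9, 11, 13, 14}
B = {7, 11, 14, 15}
Region: only in B (not in A)
Elements: {7, 15}

Elements only in B (not in A): {7, 15}


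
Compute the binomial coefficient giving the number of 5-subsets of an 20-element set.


C(n,k) = n! / (k!(n-k)!)
C(20,5) = 20! / (5!15!)
= 15504

C(20,5) = 15504


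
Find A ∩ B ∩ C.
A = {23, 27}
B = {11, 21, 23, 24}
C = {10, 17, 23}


A ∩ B = {23}
(A ∩ B) ∩ C = {23}

A ∩ B ∩ C = {23}


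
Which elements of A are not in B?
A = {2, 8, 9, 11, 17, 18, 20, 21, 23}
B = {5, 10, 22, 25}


A \ B = elements in A but not in B
A = {2, 8, 9, 11, 17, 18, 20, 21, 23}
B = {5, 10, 22, 25}
Remove from A any elements in B
A \ B = {2, 8, 9, 11, 17, 18, 20, 21, 23}

A \ B = {2, 8, 9, 11, 17, 18, 20, 21, 23}


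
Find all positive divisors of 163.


Checking each candidate:
Condition: positive divisors of 163
Result = {1, 163}

{1, 163}


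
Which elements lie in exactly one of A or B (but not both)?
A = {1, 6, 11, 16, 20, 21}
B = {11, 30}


A △ B = (A \ B) ∪ (B \ A) = elements in exactly one of A or B
A \ B = {1, 6, 16, 20, 21}
B \ A = {30}
A △ B = {1, 6, 16, 20, 21, 30}

A △ B = {1, 6, 16, 20, 21, 30}


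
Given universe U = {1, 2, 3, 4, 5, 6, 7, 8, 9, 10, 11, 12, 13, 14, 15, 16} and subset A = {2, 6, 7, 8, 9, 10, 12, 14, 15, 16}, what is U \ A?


Aᶜ = U \ A = elements in U but not in A
U = {1, 2, 3, 4, 5, 6, 7, 8, 9, 10, 11, 12, 13, 14, 15, 16}
A = {2, 6, 7, 8, 9, 10, 12, 14, 15, 16}
Aᶜ = {1, 3, 4, 5, 11, 13}

Aᶜ = {1, 3, 4, 5, 11, 13}


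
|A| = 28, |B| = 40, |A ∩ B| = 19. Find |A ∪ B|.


|A ∪ B| = |A| + |B| - |A ∩ B|
= 28 + 40 - 19
= 49

|A ∪ B| = 49


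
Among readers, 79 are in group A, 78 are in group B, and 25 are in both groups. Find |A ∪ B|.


|A ∪ B| = |A| + |B| - |A ∩ B|
= 79 + 78 - 25
= 132

|A ∪ B| = 132


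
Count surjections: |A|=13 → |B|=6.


n = |A| = 13, k = |B| = 6. Surjections via inclusion-exclusion:
S(n,k) = Σ(-1)^i × C(k,i) × (k-i)^n, i=0 to k
i=0: (-1)^0×C(6,0)×6^13 = 13060694016
i=1: (-1)^1×C(6,1)×5^13 = -7324218750
i=2: (-1)^2×C(6,2)×4^13 = 1006632960
i=3: (-1)^3×C(6,3)×3^13 = -31886460
i=4: (-1)^4×C(6,4)×2^13 = 122880
i=5: (-1)^5×C(6,5)×1^13 = -6
i=6: (-1)^6×C(6,6)×0^13 = 0
Total = 6711344640

Number of surjections = 6711344640


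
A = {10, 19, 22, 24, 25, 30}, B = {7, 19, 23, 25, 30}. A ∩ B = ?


A ∩ B = elements in both A and B
A = {10, 19, 22, 24, 25, 30}
B = {7, 19, 23, 25, 30}
A ∩ B = {19, 25, 30}

A ∩ B = {19, 25, 30}


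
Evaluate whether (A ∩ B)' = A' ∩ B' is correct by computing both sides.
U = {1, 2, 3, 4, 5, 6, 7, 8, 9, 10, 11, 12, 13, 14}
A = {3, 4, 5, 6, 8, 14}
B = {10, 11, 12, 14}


LHS: A ∩ B = {14}
(A ∩ B)' = U \ (A ∩ B) = {1, 2, 3, 4, 5, 6, 7, 8, 9, 10, 11, 12, 13}
A' = {1, 2, 7, 9, 10, 11, 12, 13}, B' = {1, 2, 3, 4, 5, 6, 7, 8, 9, 13}
Claimed RHS: A' ∩ B' = {1, 2, 7, 9, 13}
Identity is INVALID: LHS = {1, 2, 3, 4, 5, 6, 7, 8, 9, 10, 11, 12, 13} but the RHS claimed here equals {1, 2, 7, 9, 13}. The correct form is (A ∩ B)' = A' ∪ B'.

Identity is invalid: (A ∩ B)' = {1, 2, 3, 4, 5, 6, 7, 8, 9, 10, 11, 12, 13} but A' ∩ B' = {1, 2, 7, 9, 13}. The correct De Morgan law is (A ∩ B)' = A' ∪ B'.


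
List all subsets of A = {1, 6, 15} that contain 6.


A subset of A contains 6 iff the remaining 2 elements form any subset of A \ {6}.
Count: 2^(n-1) = 2^2 = 4
Subsets containing 6: {6}, {1, 6}, {6, 15}, {1, 6, 15}

Subsets containing 6 (4 total): {6}, {1, 6}, {6, 15}, {1, 6, 15}


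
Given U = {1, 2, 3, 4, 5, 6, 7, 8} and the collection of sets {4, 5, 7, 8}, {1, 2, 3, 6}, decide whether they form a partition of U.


A partition requires: (1) non-empty parts, (2) pairwise disjoint, (3) union = U
Parts: {4, 5, 7, 8}, {1, 2, 3, 6}
Union of parts: {1, 2, 3, 4, 5, 6, 7, 8}
U = {1, 2, 3, 4, 5, 6, 7, 8}
All non-empty? True
Pairwise disjoint? True
Covers U? True

Yes, valid partition


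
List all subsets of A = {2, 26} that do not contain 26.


A subset of A that omits 26 is a subset of A \ {26}, so there are 2^(n-1) = 2^1 = 2 of them.
Subsets excluding 26: ∅, {2}

Subsets excluding 26 (2 total): ∅, {2}


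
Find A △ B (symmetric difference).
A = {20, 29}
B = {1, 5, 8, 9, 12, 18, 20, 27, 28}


A △ B = (A \ B) ∪ (B \ A) = elements in exactly one of A or B
A \ B = {29}
B \ A = {1, 5, 8, 9, 12, 18, 27, 28}
A △ B = {1, 5, 8, 9, 12, 18, 27, 28, 29}

A △ B = {1, 5, 8, 9, 12, 18, 27, 28, 29}


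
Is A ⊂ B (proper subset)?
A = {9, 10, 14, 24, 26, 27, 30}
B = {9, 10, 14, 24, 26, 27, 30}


A ⊂ B requires: A ⊆ B AND A ≠ B.
A ⊆ B? Yes
A = B? Yes
A = B, so A is not a PROPER subset.

No, A is not a proper subset of B


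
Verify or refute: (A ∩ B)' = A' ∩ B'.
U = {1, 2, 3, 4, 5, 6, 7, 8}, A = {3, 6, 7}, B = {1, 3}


LHS: A ∩ B = {3}
(A ∩ B)' = U \ (A ∩ B) = {1, 2, 4, 5, 6, 7, 8}
A' = {1, 2, 4, 5, 8}, B' = {2, 4, 5, 6, 7, 8}
Claimed RHS: A' ∩ B' = {2, 4, 5, 8}
Identity is INVALID: LHS = {1, 2, 4, 5, 6, 7, 8} but the RHS claimed here equals {2, 4, 5, 8}. The correct form is (A ∩ B)' = A' ∪ B'.

Identity is invalid: (A ∩ B)' = {1, 2, 4, 5, 6, 7, 8} but A' ∩ B' = {2, 4, 5, 8}. The correct De Morgan law is (A ∩ B)' = A' ∪ B'.


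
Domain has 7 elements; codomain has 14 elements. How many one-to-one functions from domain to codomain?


An injection sends each of |A| = 7 inputs to a distinct output in B.
# injections = |B|·(|B|-1)·…·(|B|-|A|+1) = 14! / (14 - 7)!
= 14 × 13 × 12 × 11 × 10 × 9 × 8
= 17297280

Number of injections = 17297280


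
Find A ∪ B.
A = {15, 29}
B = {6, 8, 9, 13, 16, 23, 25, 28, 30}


A ∪ B = all elements in A or B (or both)
A = {15, 29}
B = {6, 8, 9, 13, 16, 23, 25, 28, 30}
A ∪ B = {6, 8, 9, 13, 15, 16, 23, 25, 28, 29, 30}

A ∪ B = {6, 8, 9, 13, 15, 16, 23, 25, 28, 29, 30}


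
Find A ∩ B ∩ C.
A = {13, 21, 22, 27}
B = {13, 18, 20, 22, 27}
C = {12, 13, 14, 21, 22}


A ∩ B = {13, 22, 27}
(A ∩ B) ∩ C = {13, 22}

A ∩ B ∩ C = {13, 22}


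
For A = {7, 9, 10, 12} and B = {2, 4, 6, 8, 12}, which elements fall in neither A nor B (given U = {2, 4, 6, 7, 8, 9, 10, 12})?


A = {7, 9, 10, 12}
B = {2, 4, 6, 8, 12}
Region: in neither A nor B (given U = {2, 4, 6, 7, 8, 9, 10, 12})
Elements: ∅

Elements in neither A nor B (given U = {2, 4, 6, 7, 8, 9, 10, 12}): ∅


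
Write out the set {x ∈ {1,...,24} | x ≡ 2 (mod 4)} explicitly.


Checking each candidate:
Condition: x in {1,...,24} with x ≡ 2 (mod 4)
Result = {2, 6, 10, 14, 18, 22}

{2, 6, 10, 14, 18, 22}


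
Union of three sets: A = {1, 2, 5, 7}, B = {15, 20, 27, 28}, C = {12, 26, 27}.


A ∪ B = {1, 2, 5, 7, 15, 20, 27, 28}
(A ∪ B) ∪ C = {1, 2, 5, 7, 12, 15, 20, 26, 27, 28}

A ∪ B ∪ C = {1, 2, 5, 7, 12, 15, 20, 26, 27, 28}


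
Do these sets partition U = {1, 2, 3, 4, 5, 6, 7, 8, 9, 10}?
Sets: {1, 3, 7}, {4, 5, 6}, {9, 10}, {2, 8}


A partition requires: (1) non-empty parts, (2) pairwise disjoint, (3) union = U
Parts: {1, 3, 7}, {4, 5, 6}, {9, 10}, {2, 8}
Union of parts: {1, 2, 3, 4, 5, 6, 7, 8, 9, 10}
U = {1, 2, 3, 4, 5, 6, 7, 8, 9, 10}
All non-empty? True
Pairwise disjoint? True
Covers U? True

Yes, valid partition


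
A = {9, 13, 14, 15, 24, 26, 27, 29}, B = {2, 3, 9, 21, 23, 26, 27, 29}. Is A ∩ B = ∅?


Disjoint means A ∩ B = ∅.
A ∩ B = {9, 26, 27, 29}
A ∩ B ≠ ∅, so A and B are NOT disjoint.

No, A and B are not disjoint (A ∩ B = {9, 26, 27, 29})


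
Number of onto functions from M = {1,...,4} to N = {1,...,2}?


n = |M| = 4, k = |N| = 2. Surjections via inclusion-exclusion:
S(n,k) = Σ(-1)^i × C(k,i) × (k-i)^n, i=0 to k
i=0: (-1)^0×C(2,0)×2^4 = 16
i=1: (-1)^1×C(2,1)×1^4 = -2
i=2: (-1)^2×C(2,2)×0^4 = 0
Total = 14

Number of surjections = 14


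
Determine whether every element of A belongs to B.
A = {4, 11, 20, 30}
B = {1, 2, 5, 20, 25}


A ⊆ B means every element of A is in B.
Elements in A not in B: {4, 11, 30}
So A ⊄ B.

No, A ⊄ B


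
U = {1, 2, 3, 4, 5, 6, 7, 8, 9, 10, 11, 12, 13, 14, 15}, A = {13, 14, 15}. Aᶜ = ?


Aᶜ = U \ A = elements in U but not in A
U = {1, 2, 3, 4, 5, 6, 7, 8, 9, 10, 11, 12, 13, 14, 15}
A = {13, 14, 15}
Aᶜ = {1, 2, 3, 4, 5, 6, 7, 8, 9, 10, 11, 12}

Aᶜ = {1, 2, 3, 4, 5, 6, 7, 8, 9, 10, 11, 12}


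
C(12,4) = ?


C(n,k) = n! / (k!(n-k)!)
C(12,4) = 12! / (4!8!)
= 495

C(12,4) = 495


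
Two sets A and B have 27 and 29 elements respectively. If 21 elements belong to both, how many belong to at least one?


|A ∪ B| = |A| + |B| - |A ∩ B|
= 27 + 29 - 21
= 35

|A ∪ B| = 35


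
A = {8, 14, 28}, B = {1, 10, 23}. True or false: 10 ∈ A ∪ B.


A = {8, 14, 28}, B = {1, 10, 23}
A ∪ B = all elements in A or B
A ∪ B = {1, 8, 10, 14, 23, 28}
Checking if 10 ∈ A ∪ B
10 is in A ∪ B → True

10 ∈ A ∪ B


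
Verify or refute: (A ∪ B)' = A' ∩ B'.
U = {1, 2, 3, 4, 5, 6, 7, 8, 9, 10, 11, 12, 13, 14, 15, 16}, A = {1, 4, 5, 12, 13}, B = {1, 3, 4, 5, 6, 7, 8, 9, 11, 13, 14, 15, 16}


LHS: A ∪ B = {1, 3, 4, 5, 6, 7, 8, 9, 11, 12, 13, 14, 15, 16}
(A ∪ B)' = U \ (A ∪ B) = {2, 10}
A' = {2, 3, 6, 7, 8, 9, 10, 11, 14, 15, 16}, B' = {2, 10, 12}
Claimed RHS: A' ∩ B' = {2, 10}
Identity is VALID: LHS = RHS = {2, 10} ✓

Identity is valid. (A ∪ B)' = A' ∩ B' = {2, 10}


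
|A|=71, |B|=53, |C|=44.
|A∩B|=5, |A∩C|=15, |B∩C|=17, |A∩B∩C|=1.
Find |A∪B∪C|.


|A∪B∪C| = |A|+|B|+|C| - |A∩B|-|A∩C|-|B∩C| + |A∩B∩C|
= 71+53+44 - 5-15-17 + 1
= 168 - 37 + 1
= 132

|A ∪ B ∪ C| = 132
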